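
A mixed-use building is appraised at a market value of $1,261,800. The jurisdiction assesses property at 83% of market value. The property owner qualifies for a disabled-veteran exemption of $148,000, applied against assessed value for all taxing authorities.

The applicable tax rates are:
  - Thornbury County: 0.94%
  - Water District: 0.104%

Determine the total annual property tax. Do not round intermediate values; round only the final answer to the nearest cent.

$9,388.63

Assessed value = $1,261,800 × 0.83 = $1,047,294
Taxable value = $1,047,294 − $148,000 = $899,294
Thornbury County: $899,294 × 0.0094 = $8,453.3636
Water District: $899,294 × 0.00104 = $935.26576
Total = $8,453.3636 + $935.26576 = $9,388.62936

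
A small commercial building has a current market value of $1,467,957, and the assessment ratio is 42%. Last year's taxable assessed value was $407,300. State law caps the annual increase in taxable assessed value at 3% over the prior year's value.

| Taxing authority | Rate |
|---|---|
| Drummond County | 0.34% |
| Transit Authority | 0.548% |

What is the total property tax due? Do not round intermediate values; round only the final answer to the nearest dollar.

Uncapped assessed value = $1,467,957 × 0.42 = $616,541.94
Cap limit = $407,300 × 1.03 = $419,519
Taxable assessed value = min($616,541.94, $419,519) = $419,519 (cap binds)
Drummond County: $419,519 × 0.0034 = $1,426.3646
Transit Authority: $419,519 × 0.00548 = $2,298.96412
Total = $3,725.32872

$3,725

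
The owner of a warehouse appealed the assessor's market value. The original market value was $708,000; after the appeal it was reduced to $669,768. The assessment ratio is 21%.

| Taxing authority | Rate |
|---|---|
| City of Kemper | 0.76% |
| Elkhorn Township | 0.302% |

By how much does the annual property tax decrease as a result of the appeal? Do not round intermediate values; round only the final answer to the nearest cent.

Old assessed value = $708,000 × 0.21 = $148,680
New assessed value = $669,768 × 0.21 = $140,651.28
Combined rate = 0.0076 + 0.00302 = 0.01062
Old tax = $148,680 × 0.01062 = $1,578.9816
New tax = $140,651.28 × 0.01062 = $1,493.7165936
Reduction = $1,578.9816 − $1,493.7165936 = $85.2650064

$85.27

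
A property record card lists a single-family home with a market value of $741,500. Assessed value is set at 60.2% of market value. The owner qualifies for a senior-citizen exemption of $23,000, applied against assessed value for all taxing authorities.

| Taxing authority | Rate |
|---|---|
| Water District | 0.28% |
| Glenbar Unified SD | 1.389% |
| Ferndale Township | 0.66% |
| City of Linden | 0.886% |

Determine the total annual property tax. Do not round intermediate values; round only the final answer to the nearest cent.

Assessed value = $741,500 × 0.602 = $446,383
Taxable value = $446,383 − $23,000 = $423,383
Water District: $423,383 × 0.0028 = $1,185.4724
Glenbar Unified SD: $423,383 × 0.01389 = $5,880.78987
Ferndale Township: $423,383 × 0.0066 = $2,794.3278
City of Linden: $423,383 × 0.00886 = $3,751.17338
Total = $1,185.4724 + $5,880.78987 + $2,794.3278 + $3,751.17338 = $13,611.76345

$13,611.76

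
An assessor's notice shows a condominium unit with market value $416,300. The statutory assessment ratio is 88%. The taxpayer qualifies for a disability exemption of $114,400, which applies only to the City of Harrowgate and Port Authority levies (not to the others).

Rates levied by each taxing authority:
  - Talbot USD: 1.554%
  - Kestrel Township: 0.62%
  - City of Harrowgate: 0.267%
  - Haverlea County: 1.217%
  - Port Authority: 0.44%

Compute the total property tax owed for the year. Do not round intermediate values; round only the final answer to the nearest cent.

$14,203.97

Assessed value = $416,300 × 0.88 = $366,344
Talbot USD: $366,344 × 0.01554 = $5,692.98576
Kestrel Township: $366,344 × 0.0062 = $2,271.3328
City of Harrowgate: ($366,344 − $114,400) × 0.00267 = $251,944 × 0.00267 = $672.69048
Haverlea County: $366,344 × 0.01217 = $4,458.40648
Port Authority: ($366,344 − $114,400) × 0.0044 = $251,944 × 0.0044 = $1,108.5536
Total = $14,203.96912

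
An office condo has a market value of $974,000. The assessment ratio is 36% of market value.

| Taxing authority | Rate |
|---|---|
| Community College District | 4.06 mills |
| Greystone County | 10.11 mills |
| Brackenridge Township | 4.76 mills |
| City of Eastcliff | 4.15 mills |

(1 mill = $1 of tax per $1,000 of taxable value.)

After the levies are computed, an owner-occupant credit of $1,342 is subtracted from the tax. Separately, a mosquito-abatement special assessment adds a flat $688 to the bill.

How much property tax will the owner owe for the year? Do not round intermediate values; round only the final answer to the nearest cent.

Assessed value = $974,000 × 0.36 = $350,640
Community College District: $350,640 × 0.00406 = $1,423.5984
Greystone County: $350,640 × 0.01011 = $3,544.9704
Brackenridge Township: $350,640 × 0.00476 = $1,669.0464
City of Eastcliff: $350,640 × 0.00415 = $1,455.156
Levies subtotal = $8,092.7712
After credit = $8,092.7712 − $1,342 = $6,750.7712
Total = $6,750.7712 + $688 = $7,438.7712

$7,438.77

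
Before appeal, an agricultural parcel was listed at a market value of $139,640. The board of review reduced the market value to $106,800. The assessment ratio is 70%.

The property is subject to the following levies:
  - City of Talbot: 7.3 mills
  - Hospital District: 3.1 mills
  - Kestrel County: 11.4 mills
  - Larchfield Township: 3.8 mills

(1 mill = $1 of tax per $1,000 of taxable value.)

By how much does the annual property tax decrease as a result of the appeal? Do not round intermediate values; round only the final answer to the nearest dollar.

$588

Old assessed value = $139,640 × 0.7 = $97,748
New assessed value = $106,800 × 0.7 = $74,760
Combined rate = 0.0073 + 0.0031 + 0.0114 + 0.0038 = 0.0256
Old tax = $97,748 × 0.0256 = $2,502.3488
New tax = $74,760 × 0.0256 = $1,913.856
Reduction = $2,502.3488 − $1,913.856 = $588.4928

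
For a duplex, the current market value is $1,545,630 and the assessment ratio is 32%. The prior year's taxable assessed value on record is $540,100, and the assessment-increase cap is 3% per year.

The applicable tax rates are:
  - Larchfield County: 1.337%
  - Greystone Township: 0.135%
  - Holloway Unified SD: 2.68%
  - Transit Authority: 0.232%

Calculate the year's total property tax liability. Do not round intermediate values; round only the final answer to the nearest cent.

Uncapped assessed value = $1,545,630 × 0.32 = $494,601.6
Cap limit = $540,100 × 1.03 = $556,303
Taxable assessed value = min($494,601.6, $556,303) = $494,601.6 (cap does not bind)
Larchfield County: $494,601.6 × 0.01337 = $6,612.823392
Greystone Township: $494,601.6 × 0.00135 = $667.71216
Holloway Unified SD: $494,601.6 × 0.0268 = $13,255.32288
Transit Authority: $494,601.6 × 0.00232 = $1,147.475712
Total = $21,683.334144

$21,683.33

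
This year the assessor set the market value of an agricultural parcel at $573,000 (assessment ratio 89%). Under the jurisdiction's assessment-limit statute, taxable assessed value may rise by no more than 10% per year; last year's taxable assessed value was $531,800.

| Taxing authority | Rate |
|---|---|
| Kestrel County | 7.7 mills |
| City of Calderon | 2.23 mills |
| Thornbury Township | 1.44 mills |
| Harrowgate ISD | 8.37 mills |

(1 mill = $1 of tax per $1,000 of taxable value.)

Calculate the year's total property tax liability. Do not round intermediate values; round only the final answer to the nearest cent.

$10,066.81

Uncapped assessed value = $573,000 × 0.89 = $509,970
Cap limit = $531,800 × 1.1 = $584,980
Taxable assessed value = min($509,970, $584,980) = $509,970 (cap does not bind)
Kestrel County: $509,970 × 0.0077 = $3,926.769
City of Calderon: $509,970 × 0.00223 = $1,137.2331
Thornbury Township: $509,970 × 0.00144 = $734.3568
Harrowgate ISD: $509,970 × 0.00837 = $4,268.4489
Total = $10,066.8078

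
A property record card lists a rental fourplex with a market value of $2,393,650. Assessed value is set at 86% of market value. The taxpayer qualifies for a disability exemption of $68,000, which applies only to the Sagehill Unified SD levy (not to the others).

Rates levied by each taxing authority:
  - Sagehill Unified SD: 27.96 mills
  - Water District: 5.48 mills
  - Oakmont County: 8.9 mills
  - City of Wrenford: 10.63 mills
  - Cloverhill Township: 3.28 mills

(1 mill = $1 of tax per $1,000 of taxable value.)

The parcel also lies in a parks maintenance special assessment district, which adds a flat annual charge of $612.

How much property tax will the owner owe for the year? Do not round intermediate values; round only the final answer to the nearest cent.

$114,503.54

Assessed value = $2,393,650 × 0.86 = $2,058,539
Sagehill Unified SD: ($2,058,539 − $68,000) × 0.02796 = $1,990,539 × 0.02796 = $55,655.47044
Water District: $2,058,539 × 0.00548 = $11,280.79372
Oakmont County: $2,058,539 × 0.0089 = $18,320.9971
City of Wrenford: $2,058,539 × 0.01063 = $21,882.26957
Cloverhill Township: $2,058,539 × 0.00328 = $6,752.00792
Levies subtotal = $113,891.53875
Total = $113,891.53875 + $612 = $114,503.53875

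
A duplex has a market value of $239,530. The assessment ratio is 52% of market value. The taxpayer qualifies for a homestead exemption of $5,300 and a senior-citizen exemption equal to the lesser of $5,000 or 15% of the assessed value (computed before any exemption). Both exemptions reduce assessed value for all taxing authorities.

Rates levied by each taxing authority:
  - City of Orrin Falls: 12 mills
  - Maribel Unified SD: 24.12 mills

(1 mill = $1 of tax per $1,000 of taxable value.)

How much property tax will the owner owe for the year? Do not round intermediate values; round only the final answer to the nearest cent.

Assessed value = $239,530 × 0.52 = $124,555.6
Senior-citizen exemption = min($5,000, 15% × $124,555.6) = min($5,000, $18,683.34) = $5,000 (dollar cap binds)
Taxable value = $124,555.6 − $5,300 − $5,000 = $114,255.6
City of Orrin Falls: $114,255.6 × 0.012 = $1,371.0672
Maribel Unified SD: $114,255.6 × 0.02412 = $2,755.845072
Total = $4,126.912272

$4,126.91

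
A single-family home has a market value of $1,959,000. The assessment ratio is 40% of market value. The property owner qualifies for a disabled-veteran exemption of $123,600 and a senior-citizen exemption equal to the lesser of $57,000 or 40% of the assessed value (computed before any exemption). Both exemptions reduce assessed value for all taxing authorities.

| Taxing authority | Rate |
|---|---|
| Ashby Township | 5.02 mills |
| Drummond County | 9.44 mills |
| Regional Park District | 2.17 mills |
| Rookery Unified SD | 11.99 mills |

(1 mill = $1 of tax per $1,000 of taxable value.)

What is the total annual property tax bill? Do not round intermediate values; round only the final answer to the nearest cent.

$17,257.86

Assessed value = $1,959,000 × 0.4 = $783,600
Senior-citizen exemption = min($57,000, 40% × $783,600) = min($57,000, $313,440) = $57,000 (dollar cap binds)
Taxable value = $783,600 − $123,600 − $57,000 = $603,000
Ashby Township: $603,000 × 0.00502 = $3,027.06
Drummond County: $603,000 × 0.00944 = $5,692.32
Regional Park District: $603,000 × 0.00217 = $1,308.51
Rookery Unified SD: $603,000 × 0.01199 = $7,229.97
Total = $17,257.86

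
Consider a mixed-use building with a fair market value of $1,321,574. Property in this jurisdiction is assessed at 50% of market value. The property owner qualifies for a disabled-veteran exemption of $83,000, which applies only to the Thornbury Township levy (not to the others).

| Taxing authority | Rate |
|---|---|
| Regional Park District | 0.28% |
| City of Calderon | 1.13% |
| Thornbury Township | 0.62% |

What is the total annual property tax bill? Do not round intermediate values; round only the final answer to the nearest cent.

$12,899.38

Assessed value = $1,321,574 × 0.5 = $660,787
Regional Park District: $660,787 × 0.0028 = $1,850.2036
City of Calderon: $660,787 × 0.0113 = $7,466.8931
Thornbury Township: ($660,787 − $83,000) × 0.0062 = $577,787 × 0.0062 = $3,582.2794
Total = $12,899.3761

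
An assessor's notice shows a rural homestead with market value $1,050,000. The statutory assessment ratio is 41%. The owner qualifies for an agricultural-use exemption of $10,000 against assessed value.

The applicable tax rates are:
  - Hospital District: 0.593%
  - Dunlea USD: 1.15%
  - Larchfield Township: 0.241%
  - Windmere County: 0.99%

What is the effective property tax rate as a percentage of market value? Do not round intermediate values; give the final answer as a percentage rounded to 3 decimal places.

1.191%

Assessed value = $1,050,000 × 0.41 = $430,500
Taxable value = $430,500 − $10,000 = $420,500
Hospital District: $420,500 × 0.00593 = $2,493.565
Dunlea USD: $420,500 × 0.0115 = $4,835.75
Larchfield Township: $420,500 × 0.00241 = $1,013.405
Windmere County: $420,500 × 0.0099 = $4,162.95
Total tax = $12,505.67
Effective rate = $12,505.67 ÷ $1,050,000 = 1.191% of market value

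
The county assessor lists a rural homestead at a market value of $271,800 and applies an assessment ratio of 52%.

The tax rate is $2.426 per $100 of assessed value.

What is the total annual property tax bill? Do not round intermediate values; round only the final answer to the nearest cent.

Assessed value = $271,800 × 0.52 = $141,336
Tax = $141,336 × 0.02426 = $3,428.81136

$3,428.81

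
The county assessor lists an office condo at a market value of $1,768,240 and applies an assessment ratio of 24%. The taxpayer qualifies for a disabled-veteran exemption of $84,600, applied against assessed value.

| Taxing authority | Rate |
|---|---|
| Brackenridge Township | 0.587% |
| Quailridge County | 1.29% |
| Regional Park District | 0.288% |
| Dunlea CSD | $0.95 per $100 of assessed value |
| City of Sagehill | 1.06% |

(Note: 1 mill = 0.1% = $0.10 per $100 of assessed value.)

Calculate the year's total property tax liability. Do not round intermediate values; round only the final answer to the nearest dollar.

$14,186

Assessed value = $1,768,240 × 0.24 = $424,377.6
Taxable value = $424,377.6 − $84,600 = $339,777.6
Brackenridge Township: $339,777.6 × 0.00587 = $1,994.494512
Quailridge County: $339,777.6 × 0.0129 = $4,383.13104
Regional Park District: $339,777.6 × 0.00288 = $978.559488
Dunlea CSD: $339,777.6 × 0.0095 = $3,227.8872
City of Sagehill: $339,777.6 × 0.0106 = $3,601.64256
Total = $14,185.7148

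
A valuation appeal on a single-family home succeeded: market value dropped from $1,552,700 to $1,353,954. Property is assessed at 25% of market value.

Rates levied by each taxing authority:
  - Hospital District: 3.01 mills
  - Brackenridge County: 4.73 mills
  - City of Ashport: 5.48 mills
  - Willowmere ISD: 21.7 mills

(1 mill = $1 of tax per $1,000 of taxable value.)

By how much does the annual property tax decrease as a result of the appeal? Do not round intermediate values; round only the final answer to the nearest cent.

Old assessed value = $1,552,700 × 0.25 = $388,175
New assessed value = $1,353,954 × 0.25 = $338,488.5
Combined rate = 0.00301 + 0.00473 + 0.00548 + 0.0217 = 0.03492
Old tax = $388,175 × 0.03492 = $13,555.071
New tax = $338,488.5 × 0.03492 = $11,820.01842
Reduction = $13,555.071 − $11,820.01842 = $1,735.05258

$1,735.05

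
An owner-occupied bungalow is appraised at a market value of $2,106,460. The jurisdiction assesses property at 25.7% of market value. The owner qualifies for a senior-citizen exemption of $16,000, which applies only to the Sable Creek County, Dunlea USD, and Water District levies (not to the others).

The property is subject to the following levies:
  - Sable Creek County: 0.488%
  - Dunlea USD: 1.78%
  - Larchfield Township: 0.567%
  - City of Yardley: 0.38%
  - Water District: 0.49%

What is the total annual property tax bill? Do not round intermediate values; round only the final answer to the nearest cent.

$19,616.12

Assessed value = $2,106,460 × 0.257 = $541,360.22
Sable Creek County: ($541,360.22 − $16,000) × 0.00488 = $525,360.22 × 0.00488 = $2,563.7578736
Dunlea USD: ($541,360.22 − $16,000) × 0.0178 = $525,360.22 × 0.0178 = $9,351.411916
Larchfield Township: $541,360.22 × 0.00567 = $3,069.5124474
City of Yardley: $541,360.22 × 0.0038 = $2,057.168836
Water District: ($541,360.22 − $16,000) × 0.0049 = $525,360.22 × 0.0049 = $2,574.265078
Total = $19,616.116151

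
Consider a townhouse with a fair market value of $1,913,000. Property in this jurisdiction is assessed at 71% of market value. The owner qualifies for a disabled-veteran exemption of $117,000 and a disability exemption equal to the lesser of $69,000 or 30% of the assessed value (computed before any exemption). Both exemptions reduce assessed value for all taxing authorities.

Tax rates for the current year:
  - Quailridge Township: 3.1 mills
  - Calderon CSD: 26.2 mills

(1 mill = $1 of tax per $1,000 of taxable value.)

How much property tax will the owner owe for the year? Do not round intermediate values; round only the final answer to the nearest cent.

Assessed value = $1,913,000 × 0.71 = $1,358,230
Disability exemption = min($69,000, 30% × $1,358,230) = min($69,000, $407,469) = $69,000 (dollar cap binds)
Taxable value = $1,358,230 − $117,000 − $69,000 = $1,172,230
Quailridge Township: $1,172,230 × 0.0031 = $3,633.913
Calderon CSD: $1,172,230 × 0.0262 = $30,712.426
Total = $34,346.339

$34,346.34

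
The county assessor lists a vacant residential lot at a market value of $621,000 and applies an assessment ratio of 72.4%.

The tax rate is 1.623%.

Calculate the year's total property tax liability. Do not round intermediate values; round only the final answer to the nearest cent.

Assessed value = $621,000 × 0.724 = $449,604
Tax = $449,604 × 0.01623 = $7,297.07292

$7,297.07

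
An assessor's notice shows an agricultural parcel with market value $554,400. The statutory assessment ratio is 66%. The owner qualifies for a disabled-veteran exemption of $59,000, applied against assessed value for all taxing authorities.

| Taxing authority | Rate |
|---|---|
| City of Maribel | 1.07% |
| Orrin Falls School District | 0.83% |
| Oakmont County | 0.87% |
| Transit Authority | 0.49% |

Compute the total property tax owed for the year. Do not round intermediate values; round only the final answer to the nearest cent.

Assessed value = $554,400 × 0.66 = $365,904
Taxable value = $365,904 − $59,000 = $306,904
City of Maribel: $306,904 × 0.0107 = $3,283.8728
Orrin Falls School District: $306,904 × 0.0083 = $2,547.3032
Oakmont County: $306,904 × 0.0087 = $2,670.0648
Transit Authority: $306,904 × 0.0049 = $1,503.8296
Total = $3,283.8728 + $2,547.3032 + $2,670.0648 + $1,503.8296 = $10,005.0704

$10,005.07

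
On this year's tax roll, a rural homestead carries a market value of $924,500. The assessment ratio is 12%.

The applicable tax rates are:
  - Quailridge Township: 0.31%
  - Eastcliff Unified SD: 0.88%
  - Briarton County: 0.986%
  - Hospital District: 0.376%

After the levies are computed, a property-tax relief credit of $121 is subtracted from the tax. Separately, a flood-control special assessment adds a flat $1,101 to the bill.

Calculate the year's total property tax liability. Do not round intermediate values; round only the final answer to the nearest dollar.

$3,811

Assessed value = $924,500 × 0.12 = $110,940
Quailridge Township: $110,940 × 0.0031 = $343.914
Eastcliff Unified SD: $110,940 × 0.0088 = $976.272
Briarton County: $110,940 × 0.00986 = $1,093.8684
Hospital District: $110,940 × 0.00376 = $417.1344
Levies subtotal = $2,831.1888
After credit = $2,831.1888 − $121 = $2,710.1888
Total = $2,710.1888 + $1,101 = $3,811.1888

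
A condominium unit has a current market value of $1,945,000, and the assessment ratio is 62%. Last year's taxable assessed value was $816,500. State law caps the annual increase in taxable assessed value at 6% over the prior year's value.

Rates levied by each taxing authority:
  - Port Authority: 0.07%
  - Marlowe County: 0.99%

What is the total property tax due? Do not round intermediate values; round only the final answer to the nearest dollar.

$9,174

Uncapped assessed value = $1,945,000 × 0.62 = $1,205,900
Cap limit = $816,500 × 1.06 = $865,490
Taxable assessed value = min($1,205,900, $865,490) = $865,490 (cap binds)
Port Authority: $865,490 × 0.0007 = $605.843
Marlowe County: $865,490 × 0.0099 = $8,568.351
Total = $9,174.194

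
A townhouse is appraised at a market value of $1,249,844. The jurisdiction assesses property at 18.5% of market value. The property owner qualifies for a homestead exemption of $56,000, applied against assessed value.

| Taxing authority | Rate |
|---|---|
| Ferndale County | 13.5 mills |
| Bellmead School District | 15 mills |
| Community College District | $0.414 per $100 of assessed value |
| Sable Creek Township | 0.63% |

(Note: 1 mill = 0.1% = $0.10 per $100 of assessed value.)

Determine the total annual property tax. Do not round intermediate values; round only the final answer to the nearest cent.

Assessed value = $1,249,844 × 0.185 = $231,221.14
Taxable value = $231,221.14 − $56,000 = $175,221.14
Ferndale County: $175,221.14 × 0.0135 = $2,365.48539
Bellmead School District: $175,221.14 × 0.015 = $2,628.3171
Community College District: $175,221.14 × 0.00414 = $725.4155196
Sable Creek Township: $175,221.14 × 0.0063 = $1,103.893182
Total = $6,823.1111916

$6,823.11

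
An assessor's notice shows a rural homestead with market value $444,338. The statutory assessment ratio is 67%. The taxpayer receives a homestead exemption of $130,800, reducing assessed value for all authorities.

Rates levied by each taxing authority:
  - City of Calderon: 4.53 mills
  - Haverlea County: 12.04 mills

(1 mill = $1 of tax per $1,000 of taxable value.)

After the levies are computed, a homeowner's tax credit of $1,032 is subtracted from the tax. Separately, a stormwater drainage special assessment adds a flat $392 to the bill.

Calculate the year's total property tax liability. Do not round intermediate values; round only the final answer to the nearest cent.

$2,125.64

Assessed value = $444,338 × 0.67 = $297,706.46
Taxable value = $297,706.46 − $130,800 = $166,906.46
City of Calderon: $166,906.46 × 0.00453 = $756.0862638
Haverlea County: $166,906.46 × 0.01204 = $2,009.5537784
Levies subtotal = $2,765.6400422
After credit = $2,765.6400422 − $1,032 = $1,733.6400422
Total = $1,733.6400422 + $392 = $2,125.6400422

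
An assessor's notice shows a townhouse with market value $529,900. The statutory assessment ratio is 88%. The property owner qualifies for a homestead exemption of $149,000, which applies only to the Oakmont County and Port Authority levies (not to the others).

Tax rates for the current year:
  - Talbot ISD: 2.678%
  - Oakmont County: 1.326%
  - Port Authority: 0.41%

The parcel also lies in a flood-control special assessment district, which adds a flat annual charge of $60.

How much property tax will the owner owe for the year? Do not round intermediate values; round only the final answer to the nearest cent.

$18,056.37

Assessed value = $529,900 × 0.88 = $466,312
Talbot ISD: $466,312 × 0.02678 = $12,487.83536
Oakmont County: ($466,312 − $149,000) × 0.01326 = $317,312 × 0.01326 = $4,207.55712
Port Authority: ($466,312 − $149,000) × 0.0041 = $317,312 × 0.0041 = $1,300.9792
Levies subtotal = $17,996.37168
Total = $17,996.37168 + $60 = $18,056.37168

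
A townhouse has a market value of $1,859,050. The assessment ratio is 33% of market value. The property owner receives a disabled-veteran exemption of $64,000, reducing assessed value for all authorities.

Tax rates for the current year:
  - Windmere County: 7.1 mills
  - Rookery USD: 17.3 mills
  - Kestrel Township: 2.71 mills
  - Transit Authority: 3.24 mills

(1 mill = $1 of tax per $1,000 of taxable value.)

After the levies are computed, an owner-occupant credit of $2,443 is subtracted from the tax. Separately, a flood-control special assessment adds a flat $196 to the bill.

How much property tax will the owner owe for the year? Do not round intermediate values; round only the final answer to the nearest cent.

$14,429.92

Assessed value = $1,859,050 × 0.33 = $613,486.5
Taxable value = $613,486.5 − $64,000 = $549,486.5
Windmere County: $549,486.5 × 0.0071 = $3,901.35415
Rookery USD: $549,486.5 × 0.0173 = $9,506.11645
Kestrel Township: $549,486.5 × 0.00271 = $1,489.108415
Transit Authority: $549,486.5 × 0.00324 = $1,780.33626
Levies subtotal = $16,676.915275
After credit = $16,676.915275 − $2,443 = $14,233.915275
Total = $14,233.915275 + $196 = $14,429.915275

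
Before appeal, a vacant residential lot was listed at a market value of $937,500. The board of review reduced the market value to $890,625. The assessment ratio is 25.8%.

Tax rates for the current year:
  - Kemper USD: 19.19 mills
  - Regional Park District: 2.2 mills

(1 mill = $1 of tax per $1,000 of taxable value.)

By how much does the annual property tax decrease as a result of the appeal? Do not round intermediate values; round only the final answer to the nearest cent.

$258.69

Old assessed value = $937,500 × 0.258 = $241,875
New assessed value = $890,625 × 0.258 = $229,781.25
Combined rate = 0.01919 + 0.0022 = 0.02139
Old tax = $241,875 × 0.02139 = $5,173.70625
New tax = $229,781.25 × 0.02139 = $4,915.0209375
Reduction = $5,173.70625 − $4,915.0209375 = $258.6853125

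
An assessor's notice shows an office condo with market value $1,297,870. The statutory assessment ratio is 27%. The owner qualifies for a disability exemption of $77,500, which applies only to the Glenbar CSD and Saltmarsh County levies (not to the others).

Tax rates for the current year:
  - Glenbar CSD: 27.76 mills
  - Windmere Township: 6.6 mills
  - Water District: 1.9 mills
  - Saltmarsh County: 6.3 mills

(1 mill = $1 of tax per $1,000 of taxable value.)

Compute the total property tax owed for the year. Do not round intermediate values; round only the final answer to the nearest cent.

$12,274.43

Assessed value = $1,297,870 × 0.27 = $350,424.9
Glenbar CSD: ($350,424.9 − $77,500) × 0.02776 = $272,924.9 × 0.02776 = $7,576.395224
Windmere Township: $350,424.9 × 0.0066 = $2,312.80434
Water District: $350,424.9 × 0.0019 = $665.80731
Saltmarsh County: ($350,424.9 − $77,500) × 0.0063 = $272,924.9 × 0.0063 = $1,719.42687
Total = $12,274.433744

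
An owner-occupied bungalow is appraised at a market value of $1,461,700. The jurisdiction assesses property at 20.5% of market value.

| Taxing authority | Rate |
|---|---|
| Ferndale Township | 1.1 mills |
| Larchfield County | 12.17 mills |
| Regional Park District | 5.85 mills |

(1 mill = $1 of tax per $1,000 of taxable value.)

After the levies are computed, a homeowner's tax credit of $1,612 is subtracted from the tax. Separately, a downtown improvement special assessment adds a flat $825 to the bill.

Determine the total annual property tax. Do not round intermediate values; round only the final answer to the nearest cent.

Assessed value = $1,461,700 × 0.205 = $299,648.5
Ferndale Township: $299,648.5 × 0.0011 = $329.61335
Larchfield County: $299,648.5 × 0.01217 = $3,646.722245
Regional Park District: $299,648.5 × 0.00585 = $1,752.943725
Levies subtotal = $5,729.27932
After credit = $5,729.27932 − $1,612 = $4,117.27932
Total = $4,117.27932 + $825 = $4,942.27932

$4,942.28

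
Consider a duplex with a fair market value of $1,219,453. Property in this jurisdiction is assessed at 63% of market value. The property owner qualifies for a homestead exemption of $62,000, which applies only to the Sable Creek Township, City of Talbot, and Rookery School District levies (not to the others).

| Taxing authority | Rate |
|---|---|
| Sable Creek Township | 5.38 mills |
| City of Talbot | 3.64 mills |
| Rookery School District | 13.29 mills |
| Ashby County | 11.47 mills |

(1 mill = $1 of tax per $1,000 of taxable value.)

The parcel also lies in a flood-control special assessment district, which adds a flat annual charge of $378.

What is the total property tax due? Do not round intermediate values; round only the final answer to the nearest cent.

$24,946.45

Assessed value = $1,219,453 × 0.63 = $768,255.39
Sable Creek Township: ($768,255.39 − $62,000) × 0.00538 = $706,255.39 × 0.00538 = $3,799.6539982
City of Talbot: ($768,255.39 − $62,000) × 0.00364 = $706,255.39 × 0.00364 = $2,570.7696196
Rookery School District: ($768,255.39 − $62,000) × 0.01329 = $706,255.39 × 0.01329 = $9,386.1341331
Ashby County: $768,255.39 × 0.01147 = $8,811.8893233
Levies subtotal = $24,568.4470742
Total = $24,568.4470742 + $378 = $24,946.4470742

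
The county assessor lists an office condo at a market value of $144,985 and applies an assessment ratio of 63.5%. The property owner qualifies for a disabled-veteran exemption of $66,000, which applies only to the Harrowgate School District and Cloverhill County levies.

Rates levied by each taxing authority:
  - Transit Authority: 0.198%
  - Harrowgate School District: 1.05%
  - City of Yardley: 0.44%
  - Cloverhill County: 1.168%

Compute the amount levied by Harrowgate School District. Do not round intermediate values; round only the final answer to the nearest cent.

$273.69

Assessed value = $144,985 × 0.635 = $92,065.475
Harrowgate School District taxable value = $92,065.475 − $66,000 = $26,065.475
Harrowgate School District levy = $26,065.475 × 0.0105 = $273.6874875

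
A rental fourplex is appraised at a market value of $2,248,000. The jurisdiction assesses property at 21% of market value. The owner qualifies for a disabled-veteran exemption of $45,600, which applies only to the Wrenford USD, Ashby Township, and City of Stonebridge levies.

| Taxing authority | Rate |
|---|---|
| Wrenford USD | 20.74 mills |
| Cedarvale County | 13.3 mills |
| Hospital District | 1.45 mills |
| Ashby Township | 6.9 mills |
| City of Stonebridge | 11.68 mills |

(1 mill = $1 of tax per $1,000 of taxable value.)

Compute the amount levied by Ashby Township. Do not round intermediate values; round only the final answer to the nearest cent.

$2,942.71

Assessed value = $2,248,000 × 0.21 = $472,080
Ashby Township taxable value = $472,080 − $45,600 = $426,480
Ashby Township levy = $426,480 × 0.0069 = $2,942.712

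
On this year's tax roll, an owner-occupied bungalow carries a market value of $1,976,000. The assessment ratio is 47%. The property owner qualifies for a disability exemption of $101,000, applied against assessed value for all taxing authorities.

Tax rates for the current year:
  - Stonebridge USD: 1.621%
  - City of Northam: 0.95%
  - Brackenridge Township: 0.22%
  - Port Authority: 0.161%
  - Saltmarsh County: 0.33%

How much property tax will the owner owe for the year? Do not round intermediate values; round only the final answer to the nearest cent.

Assessed value = $1,976,000 × 0.47 = $928,720
Taxable value = $928,720 − $101,000 = $827,720
Stonebridge USD: $827,720 × 0.01621 = $13,417.3412
City of Northam: $827,720 × 0.0095 = $7,863.34
Brackenridge Township: $827,720 × 0.0022 = $1,820.984
Port Authority: $827,720 × 0.00161 = $1,332.6292
Saltmarsh County: $827,720 × 0.0033 = $2,731.476
Total = $13,417.3412 + $7,863.34 + $1,820.984 + $1,332.6292 + $2,731.476 = $27,165.7704

$27,165.77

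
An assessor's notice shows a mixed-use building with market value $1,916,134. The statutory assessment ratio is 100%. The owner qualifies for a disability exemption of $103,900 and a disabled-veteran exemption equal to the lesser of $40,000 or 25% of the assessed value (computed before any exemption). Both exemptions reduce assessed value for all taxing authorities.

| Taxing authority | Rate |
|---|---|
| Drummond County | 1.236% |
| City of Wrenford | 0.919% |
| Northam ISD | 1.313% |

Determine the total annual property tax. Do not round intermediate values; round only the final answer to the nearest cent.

$61,461.08

Assessed value = $1,916,134 × 1 = $1,916,134
Disabled-veteran exemption = min($40,000, 25% × $1,916,134) = min($40,000, $479,033.5) = $40,000 (dollar cap binds)
Taxable value = $1,916,134 − $103,900 − $40,000 = $1,772,234
Drummond County: $1,772,234 × 0.01236 = $21,904.81224
City of Wrenford: $1,772,234 × 0.00919 = $16,286.83046
Northam ISD: $1,772,234 × 0.01313 = $23,269.43242
Total = $61,461.07512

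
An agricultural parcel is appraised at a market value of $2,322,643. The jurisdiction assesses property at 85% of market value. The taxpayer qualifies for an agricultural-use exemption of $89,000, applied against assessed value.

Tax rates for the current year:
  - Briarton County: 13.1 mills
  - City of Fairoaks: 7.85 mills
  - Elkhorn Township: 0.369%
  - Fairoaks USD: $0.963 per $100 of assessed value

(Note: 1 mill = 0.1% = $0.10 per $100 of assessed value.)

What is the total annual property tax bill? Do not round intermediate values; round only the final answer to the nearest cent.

$64,607.40

Assessed value = $2,322,643 × 0.85 = $1,974,246.55
Taxable value = $1,974,246.55 − $89,000 = $1,885,246.55
Briarton County: $1,885,246.55 × 0.0131 = $24,696.729805
City of Fairoaks: $1,885,246.55 × 0.00785 = $14,799.1854175
Elkhorn Township: $1,885,246.55 × 0.00369 = $6,956.5597695
Fairoaks USD: $1,885,246.55 × 0.00963 = $18,154.9242765
Total = $64,607.3992685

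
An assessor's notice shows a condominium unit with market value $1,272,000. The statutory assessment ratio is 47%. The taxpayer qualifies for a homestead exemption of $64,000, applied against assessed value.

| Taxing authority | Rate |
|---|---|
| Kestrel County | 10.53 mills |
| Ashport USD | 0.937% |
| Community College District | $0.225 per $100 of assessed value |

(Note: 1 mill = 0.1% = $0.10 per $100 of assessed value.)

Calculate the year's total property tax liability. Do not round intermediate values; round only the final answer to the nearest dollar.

$11,825

Assessed value = $1,272,000 × 0.47 = $597,840
Taxable value = $597,840 − $64,000 = $533,840
Kestrel County: $533,840 × 0.01053 = $5,621.3352
Ashport USD: $533,840 × 0.00937 = $5,002.0808
Community College District: $533,840 × 0.00225 = $1,201.14
Total = $11,824.556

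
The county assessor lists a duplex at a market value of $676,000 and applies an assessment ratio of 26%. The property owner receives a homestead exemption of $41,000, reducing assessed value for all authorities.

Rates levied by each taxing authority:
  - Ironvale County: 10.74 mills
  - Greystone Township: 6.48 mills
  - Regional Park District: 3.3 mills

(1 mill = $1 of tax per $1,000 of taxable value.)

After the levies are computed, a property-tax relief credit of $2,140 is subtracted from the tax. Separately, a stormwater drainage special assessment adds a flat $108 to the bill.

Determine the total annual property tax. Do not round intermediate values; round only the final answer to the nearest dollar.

$733

Assessed value = $676,000 × 0.26 = $175,760
Taxable value = $175,760 − $41,000 = $134,760
Ironvale County: $134,760 × 0.01074 = $1,447.3224
Greystone Township: $134,760 × 0.00648 = $873.2448
Regional Park District: $134,760 × 0.0033 = $444.708
Levies subtotal = $2,765.2752
After credit = $2,765.2752 − $2,140 = $625.2752
Total = $625.2752 + $108 = $733.2752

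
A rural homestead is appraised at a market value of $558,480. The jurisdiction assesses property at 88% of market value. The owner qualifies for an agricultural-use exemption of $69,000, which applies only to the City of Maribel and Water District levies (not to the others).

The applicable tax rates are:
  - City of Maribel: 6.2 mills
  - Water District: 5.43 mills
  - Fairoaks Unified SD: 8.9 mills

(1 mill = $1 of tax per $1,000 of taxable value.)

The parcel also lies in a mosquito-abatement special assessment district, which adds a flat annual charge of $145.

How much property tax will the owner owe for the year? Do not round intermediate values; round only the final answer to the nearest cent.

$9,432.25

Assessed value = $558,480 × 0.88 = $491,462.4
City of Maribel: ($491,462.4 − $69,000) × 0.0062 = $422,462.4 × 0.0062 = $2,619.26688
Water District: ($491,462.4 − $69,000) × 0.00543 = $422,462.4 × 0.00543 = $2,293.970832
Fairoaks Unified SD: $491,462.4 × 0.0089 = $4,374.01536
Levies subtotal = $9,287.253072
Total = $9,287.253072 + $145 = $9,432.253072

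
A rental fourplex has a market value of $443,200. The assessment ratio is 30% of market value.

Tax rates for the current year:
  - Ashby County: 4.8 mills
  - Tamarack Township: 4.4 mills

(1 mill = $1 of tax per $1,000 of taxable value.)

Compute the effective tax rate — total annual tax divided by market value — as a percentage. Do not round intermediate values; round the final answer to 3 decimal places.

0.276%

Assessed value = $443,200 × 0.3 = $132,960
Ashby County: $132,960 × 0.0048 = $638.208
Tamarack Township: $132,960 × 0.0044 = $585.024
Total tax = $1,223.232
Effective rate = $1,223.232 ÷ $443,200 = 0.276% of market value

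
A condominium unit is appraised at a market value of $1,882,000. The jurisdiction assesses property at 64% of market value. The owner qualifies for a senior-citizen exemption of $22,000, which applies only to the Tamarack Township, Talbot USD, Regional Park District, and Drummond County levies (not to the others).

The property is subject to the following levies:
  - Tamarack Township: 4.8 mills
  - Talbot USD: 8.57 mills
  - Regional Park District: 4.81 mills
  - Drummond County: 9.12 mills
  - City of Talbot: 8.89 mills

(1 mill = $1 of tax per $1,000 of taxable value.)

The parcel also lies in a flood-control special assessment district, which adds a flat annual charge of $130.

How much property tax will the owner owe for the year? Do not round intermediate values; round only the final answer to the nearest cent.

$43,119.53

Assessed value = $1,882,000 × 0.64 = $1,204,480
Tamarack Township: ($1,204,480 − $22,000) × 0.0048 = $1,182,480 × 0.0048 = $5,675.904
Talbot USD: ($1,204,480 − $22,000) × 0.00857 = $1,182,480 × 0.00857 = $10,133.8536
Regional Park District: ($1,204,480 − $22,000) × 0.00481 = $1,182,480 × 0.00481 = $5,687.7288
Drummond County: ($1,204,480 − $22,000) × 0.00912 = $1,182,480 × 0.00912 = $10,784.2176
City of Talbot: $1,204,480 × 0.00889 = $10,707.8272
Levies subtotal = $42,989.5312
Total = $42,989.5312 + $130 = $43,119.5312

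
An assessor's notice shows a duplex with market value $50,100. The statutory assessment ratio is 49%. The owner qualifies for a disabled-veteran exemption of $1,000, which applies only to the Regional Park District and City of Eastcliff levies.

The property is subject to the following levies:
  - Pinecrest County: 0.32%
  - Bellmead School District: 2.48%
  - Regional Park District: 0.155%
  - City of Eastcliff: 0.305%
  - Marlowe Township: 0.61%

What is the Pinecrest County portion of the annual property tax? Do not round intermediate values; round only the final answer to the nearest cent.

$78.56

Assessed value = $50,100 × 0.49 = $24,549
Pinecrest County taxable value = $24,549 (exemption does not apply)
Pinecrest County levy = $24,549 × 0.0032 = $78.5568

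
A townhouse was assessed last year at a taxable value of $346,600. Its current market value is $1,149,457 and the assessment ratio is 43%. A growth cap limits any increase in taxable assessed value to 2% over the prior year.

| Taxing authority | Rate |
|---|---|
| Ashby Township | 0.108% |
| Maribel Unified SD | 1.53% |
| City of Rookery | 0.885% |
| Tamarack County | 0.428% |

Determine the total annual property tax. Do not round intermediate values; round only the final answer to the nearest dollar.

Uncapped assessed value = $1,149,457 × 0.43 = $494,266.51
Cap limit = $346,600 × 1.02 = $353,532
Taxable assessed value = min($494,266.51, $353,532) = $353,532 (cap binds)
Ashby Township: $353,532 × 0.00108 = $381.81456
Maribel Unified SD: $353,532 × 0.0153 = $5,409.0396
City of Rookery: $353,532 × 0.00885 = $3,128.7582
Tamarack County: $353,532 × 0.00428 = $1,513.11696
Total = $10,432.72932

$10,433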